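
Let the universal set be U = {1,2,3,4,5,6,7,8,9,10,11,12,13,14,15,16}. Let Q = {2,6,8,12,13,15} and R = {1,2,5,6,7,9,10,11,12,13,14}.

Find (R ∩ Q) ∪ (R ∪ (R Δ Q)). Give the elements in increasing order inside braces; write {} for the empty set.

R ∩ Q = {2,6,12,13}
R Δ Q = {1,5,7,8,9,10,11,14,15}
R ∪ (R Δ Q) = {1,2,5,6,7,8,9,10,11,12,13,14,15}
(R ∩ Q) ∪ (R ∪ (R Δ Q)) = {1,2,5,6,7,8,9,10,11,12,13,14,15}

{1,2,5,6,7,8,9,10,11,12,13,14,15}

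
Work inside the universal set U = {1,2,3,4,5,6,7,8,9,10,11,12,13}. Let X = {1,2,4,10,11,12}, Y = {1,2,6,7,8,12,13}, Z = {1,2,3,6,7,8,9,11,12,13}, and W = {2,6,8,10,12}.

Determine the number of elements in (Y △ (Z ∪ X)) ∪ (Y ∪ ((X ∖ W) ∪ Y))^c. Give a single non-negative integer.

6

Z ∪ X = {1,2,3,4,6,7,8,9,10,11,12,13}
Y △ (Z ∪ X) = {3,4,9,10,11}
X ∖ W = {1,4,11}
(X ∖ W) ∪ Y = {1,2,4,6,7,8,11,12,13}
Y ∪ ((X ∖ W) ∪ Y) = {1,2,4,6,7,8,11,12,13}
(Y ∪ ((X ∖ W) ∪ Y))^c = {3,5,9,10}
(Y △ (Z ∪ X)) ∪ (Y ∪ ((X ∖ W) ∪ Y))^c = {3,4,5,9,10,11}
|(Y △ (Z ∪ X)) ∪ (Y ∪ ((X ∖ W) ∪ Y))^c| = 6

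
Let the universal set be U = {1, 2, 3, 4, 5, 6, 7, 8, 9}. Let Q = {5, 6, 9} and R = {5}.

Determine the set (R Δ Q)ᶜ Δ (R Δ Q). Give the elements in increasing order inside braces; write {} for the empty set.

{1, 2, 3, 4, 5, 6, 7, 8, 9}

R Δ Q = {6, 9}
(R Δ Q)ᶜ = {1, 2, 3, 4, 5, 7, 8}
(R Δ Q)ᶜ Δ (R Δ Q) = {1, 2, 3, 4, 5, 6, 7, 8, 9}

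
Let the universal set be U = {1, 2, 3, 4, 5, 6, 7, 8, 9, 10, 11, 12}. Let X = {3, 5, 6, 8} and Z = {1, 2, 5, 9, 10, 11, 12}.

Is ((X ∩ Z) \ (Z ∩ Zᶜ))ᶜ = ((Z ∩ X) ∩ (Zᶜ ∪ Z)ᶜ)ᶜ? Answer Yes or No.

X ∩ Z = {5}
Zᶜ = {3, 4, 6, 7, 8}
Z ∩ Zᶜ = {}
(X ∩ Z) \ (Z ∩ Zᶜ) = {5}
((X ∩ Z) \ (Z ∩ Zᶜ))ᶜ = {1, 2, 3, 4, 6, 7, 8, 9, 10, 11, 12}
Z ∩ X = {5}
Zᶜ ∪ Z = {1, 2, 3, 4, 5, 6, 7, 8, 9, 10, 11, 12}
(Zᶜ ∪ Z)ᶜ = {}
(Z ∩ X) ∩ (Zᶜ ∪ Z)ᶜ = {}
((Z ∩ X) ∩ (Zᶜ ∪ Z)ᶜ)ᶜ = {1, 2, 3, 4, 5, 6, 7, 8, 9, 10, 11, 12}
5 ∈ ((Z ∩ X) ∩ (Zᶜ ∪ Z)ᶜ)ᶜ but 5 ∉ ((X ∩ Z) \ (Z ∩ Zᶜ))ᶜ, so they differ.

No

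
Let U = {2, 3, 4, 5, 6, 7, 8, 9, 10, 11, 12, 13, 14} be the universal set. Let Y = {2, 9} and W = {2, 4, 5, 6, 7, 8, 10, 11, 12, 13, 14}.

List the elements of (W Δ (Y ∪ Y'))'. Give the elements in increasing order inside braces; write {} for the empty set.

Y' = {3, 4, 5, 6, 7, 8, 10, 11, 12, 13, 14}
Y ∪ Y' = {2, 3, 4, 5, 6, 7, 8, 9, 10, 11, 12, 13, 14}
W Δ (Y ∪ Y') = {3, 9}
(W Δ (Y ∪ Y'))' = {2, 4, 5, 6, 7, 8, 10, 11, 12, 13, 14}

{2, 4, 5, 6, 7, 8, 10, 11, 12, 13, 14}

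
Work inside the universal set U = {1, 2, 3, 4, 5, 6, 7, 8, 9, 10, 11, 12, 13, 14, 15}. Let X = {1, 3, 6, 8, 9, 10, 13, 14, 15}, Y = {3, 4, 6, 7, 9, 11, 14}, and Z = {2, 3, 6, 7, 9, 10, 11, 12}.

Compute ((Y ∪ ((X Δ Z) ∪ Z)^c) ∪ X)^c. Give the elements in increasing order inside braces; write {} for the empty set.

{2, 12}

X Δ Z = {1, 2, 7, 8, 11, 12, 13, 14, 15}
(X Δ Z) ∪ Z = {1, 2, 3, 6, 7, 8, 9, 10, 11, 12, 13, 14, 15}
((X Δ Z) ∪ Z)^c = {4, 5}
Y ∪ ((X Δ Z) ∪ Z)^c = {3, 4, 5, 6, 7, 9, 11, 14}
(Y ∪ ((X Δ Z) ∪ Z)^c) ∪ X = {1, 3, 4, 5, 6, 7, 8, 9, 10, 11, 13, 14, 15}
((Y ∪ ((X Δ Z) ∪ Z)^c) ∪ X)^c = {2, 12}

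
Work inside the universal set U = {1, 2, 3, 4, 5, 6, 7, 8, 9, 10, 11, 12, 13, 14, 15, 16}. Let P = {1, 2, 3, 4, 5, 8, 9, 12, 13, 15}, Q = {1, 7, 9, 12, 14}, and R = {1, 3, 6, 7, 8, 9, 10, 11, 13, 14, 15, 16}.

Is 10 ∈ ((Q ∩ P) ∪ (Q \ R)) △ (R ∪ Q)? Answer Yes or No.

10 ∉ Q and 10 ∉ P, so 10 ∉ Q ∩ P
10 ∉ Q and 10 ∈ R, so 10 ∉ Q \ R
10 ∉ (Q ∩ P) and 10 ∉ (Q \ R), so 10 ∉ (Q ∩ P) ∪ (Q \ R)
10 ∈ R and 10 ∉ Q, so 10 ∈ R ∪ Q
10 ∉ ((Q ∩ P) ∪ (Q \ R)) and 10 ∈ (R ∪ Q), so 10 ∈ ((Q ∩ P) ∪ (Q \ R)) △ (R ∪ Q)

Yes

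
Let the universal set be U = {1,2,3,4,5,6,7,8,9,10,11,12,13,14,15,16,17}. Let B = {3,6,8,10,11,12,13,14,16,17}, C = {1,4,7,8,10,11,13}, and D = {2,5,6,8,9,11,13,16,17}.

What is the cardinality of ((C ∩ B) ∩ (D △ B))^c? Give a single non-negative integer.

16

C ∩ B = {8,10,11,13}
D △ B = {2,3,5,9,10,12,14}
(C ∩ B) ∩ (D △ B) = {10}
((C ∩ B) ∩ (D △ B))^c = {1,2,3,4,5,6,7,8,9,11,12,13,14,15,16,17}
|((C ∩ B) ∩ (D △ B))^c| = 16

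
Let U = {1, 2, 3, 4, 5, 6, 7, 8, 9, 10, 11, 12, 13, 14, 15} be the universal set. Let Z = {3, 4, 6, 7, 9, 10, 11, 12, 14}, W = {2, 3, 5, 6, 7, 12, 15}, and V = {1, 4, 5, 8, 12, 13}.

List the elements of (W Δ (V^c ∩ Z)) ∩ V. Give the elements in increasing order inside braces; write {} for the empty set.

V^c = {2, 3, 6, 7, 9, 10, 11, 14, 15}
V^c ∩ Z = {3, 6, 7, 9, 10, 11, 14}
W Δ (V^c ∩ Z) = {2, 5, 9, 10, 11, 12, 14, 15}
(W Δ (V^c ∩ Z)) ∩ V = {5, 12}

{5, 12}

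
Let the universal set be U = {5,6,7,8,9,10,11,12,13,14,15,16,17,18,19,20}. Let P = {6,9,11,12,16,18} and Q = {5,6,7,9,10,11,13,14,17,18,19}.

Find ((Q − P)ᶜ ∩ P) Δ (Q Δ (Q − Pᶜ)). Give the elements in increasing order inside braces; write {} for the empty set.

{5,6,7,9,10,11,12,13,14,16,17,18,19}

Q − P = {5,7,10,13,14,17,19}
(Q − P)ᶜ = {6,8,9,11,12,15,16,18,20}
(Q − P)ᶜ ∩ P = {6,9,11,12,16,18}
Pᶜ = {5,7,8,10,13,14,15,17,19,20}
Q − Pᶜ = {6,9,11,18}
Q Δ (Q − Pᶜ) = {5,7,10,13,14,17,19}
((Q − P)ᶜ ∩ P) Δ (Q Δ (Q − Pᶜ)) = {5,6,7,9,10,11,12,13,14,16,17,18,19}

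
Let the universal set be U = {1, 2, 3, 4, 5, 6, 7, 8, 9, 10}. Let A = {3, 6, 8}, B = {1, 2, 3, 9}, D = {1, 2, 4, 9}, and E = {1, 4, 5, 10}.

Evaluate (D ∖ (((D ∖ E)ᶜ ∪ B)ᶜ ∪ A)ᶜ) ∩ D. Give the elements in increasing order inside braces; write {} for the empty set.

{}

D ∖ E = {2, 9}
(D ∖ E)ᶜ = {1, 3, 4, 5, 6, 7, 8, 10}
(D ∖ E)ᶜ ∪ B = {1, 2, 3, 4, 5, 6, 7, 8, 9, 10}
((D ∖ E)ᶜ ∪ B)ᶜ = {}
((D ∖ E)ᶜ ∪ B)ᶜ ∪ A = {3, 6, 8}
(((D ∖ E)ᶜ ∪ B)ᶜ ∪ A)ᶜ = {1, 2, 4, 5, 7, 9, 10}
D ∖ (((D ∖ E)ᶜ ∪ B)ᶜ ∪ A)ᶜ = {}
(D ∖ (((D ∖ E)ᶜ ∪ B)ᶜ ∪ A)ᶜ) ∩ D = {}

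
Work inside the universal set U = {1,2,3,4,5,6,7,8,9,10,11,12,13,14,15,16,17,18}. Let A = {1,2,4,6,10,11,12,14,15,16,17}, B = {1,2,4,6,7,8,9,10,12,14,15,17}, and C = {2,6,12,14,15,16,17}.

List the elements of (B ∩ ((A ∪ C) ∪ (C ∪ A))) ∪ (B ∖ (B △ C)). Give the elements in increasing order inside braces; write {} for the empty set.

A ∪ C = {1,2,4,6,10,11,12,14,15,16,17}
C ∪ A = {1,2,4,6,10,11,12,14,15,16,17}
(A ∪ C) ∪ (C ∪ A) = {1,2,4,6,10,11,12,14,15,16,17}
B ∩ ((A ∪ C) ∪ (C ∪ A)) = {1,2,4,6,10,12,14,15,17}
B △ C = {1,4,7,8,9,10,16}
B ∖ (B △ C) = {2,6,12,14,15,17}
(B ∩ ((A ∪ C) ∪ (C ∪ A))) ∪ (B ∖ (B △ C)) = {1,2,4,6,10,12,14,15,17}

{1,2,4,6,10,12,14,15,17}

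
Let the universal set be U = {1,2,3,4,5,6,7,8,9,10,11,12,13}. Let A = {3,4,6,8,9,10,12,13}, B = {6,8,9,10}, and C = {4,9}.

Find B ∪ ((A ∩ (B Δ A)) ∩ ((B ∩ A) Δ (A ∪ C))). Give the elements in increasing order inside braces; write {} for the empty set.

{3,4,6,8,9,10,12,13}

B Δ A = {3,4,12,13}
A ∩ (B Δ A) = {3,4,12,13}
B ∩ A = {6,8,9,10}
A ∪ C = {3,4,6,8,9,10,12,13}
(B ∩ A) Δ (A ∪ C) = {3,4,12,13}
(A ∩ (B Δ A)) ∩ ((B ∩ A) Δ (A ∪ C)) = {3,4,12,13}
B ∪ ((A ∩ (B Δ A)) ∩ ((B ∩ A) Δ (A ∪ C))) = {3,4,6,8,9,10,12,13}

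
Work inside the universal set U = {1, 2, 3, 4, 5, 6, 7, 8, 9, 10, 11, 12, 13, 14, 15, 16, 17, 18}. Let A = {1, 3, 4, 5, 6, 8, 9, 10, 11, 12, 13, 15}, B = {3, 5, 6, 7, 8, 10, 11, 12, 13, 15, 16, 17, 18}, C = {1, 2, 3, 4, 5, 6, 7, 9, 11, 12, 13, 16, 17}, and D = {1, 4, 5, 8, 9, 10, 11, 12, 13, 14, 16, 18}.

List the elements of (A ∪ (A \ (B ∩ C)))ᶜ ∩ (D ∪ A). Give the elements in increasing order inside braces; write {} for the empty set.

{14, 16, 18}

B ∩ C = {3, 5, 6, 7, 11, 12, 13, 16, 17}
A \ (B ∩ C) = {1, 4, 8, 9, 10, 15}
A ∪ (A \ (B ∩ C)) = {1, 3, 4, 5, 6, 8, 9, 10, 11, 12, 13, 15}
(A ∪ (A \ (B ∩ C)))ᶜ = {2, 7, 14, 16, 17, 18}
D ∪ A = {1, 3, 4, 5, 6, 8, 9, 10, 11, 12, 13, 14, 15, 16, 18}
(A ∪ (A \ (B ∩ C)))ᶜ ∩ (D ∪ A) = {14, 16, 18}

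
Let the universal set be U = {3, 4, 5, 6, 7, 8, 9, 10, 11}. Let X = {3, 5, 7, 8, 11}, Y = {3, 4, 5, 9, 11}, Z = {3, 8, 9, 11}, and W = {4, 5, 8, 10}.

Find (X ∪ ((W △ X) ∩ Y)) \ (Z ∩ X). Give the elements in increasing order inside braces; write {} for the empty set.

{4, 5, 7}

W △ X = {3, 4, 7, 10, 11}
(W △ X) ∩ Y = {3, 4, 11}
X ∪ ((W △ X) ∩ Y) = {3, 4, 5, 7, 8, 11}
Z ∩ X = {3, 8, 11}
(X ∪ ((W △ X) ∩ Y)) \ (Z ∩ X) = {4, 5, 7}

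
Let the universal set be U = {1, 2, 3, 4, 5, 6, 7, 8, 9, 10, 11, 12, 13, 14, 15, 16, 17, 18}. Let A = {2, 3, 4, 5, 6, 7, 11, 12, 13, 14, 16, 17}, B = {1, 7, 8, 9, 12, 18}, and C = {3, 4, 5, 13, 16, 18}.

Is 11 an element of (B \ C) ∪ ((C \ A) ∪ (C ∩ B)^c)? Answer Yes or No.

Yes

11 ∉ B and 11 ∉ C, so 11 ∉ B \ C
11 ∉ C and 11 ∈ A, so 11 ∉ C \ A
11 ∉ C and 11 ∉ B, so 11 ∉ C ∩ B
11 ∈ (C ∩ B)^c since 11 ∉ (C ∩ B)
11 ∉ (C \ A) and 11 ∈ (C ∩ B)^c, so 11 ∈ (C \ A) ∪ (C ∩ B)^c
11 ∉ (B \ C) and 11 ∈ ((C \ A) ∪ (C ∩ B)^c), so 11 ∈ (B \ C) ∪ ((C \ A) ∪ (C ∩ B)^c)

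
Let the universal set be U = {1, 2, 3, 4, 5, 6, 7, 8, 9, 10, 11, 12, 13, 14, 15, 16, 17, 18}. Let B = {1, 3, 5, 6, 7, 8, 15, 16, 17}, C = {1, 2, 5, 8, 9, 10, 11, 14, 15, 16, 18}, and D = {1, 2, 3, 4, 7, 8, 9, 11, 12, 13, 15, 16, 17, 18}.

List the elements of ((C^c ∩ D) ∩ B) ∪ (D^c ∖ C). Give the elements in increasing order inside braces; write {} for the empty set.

C^c = {3, 4, 6, 7, 12, 13, 17}
C^c ∩ D = {3, 4, 7, 12, 13, 17}
(C^c ∩ D) ∩ B = {3, 7, 17}
D^c = {5, 6, 10, 14}
D^c ∖ C = {6}
((C^c ∩ D) ∩ B) ∪ (D^c ∖ C) = {3, 6, 7, 17}

{3, 6, 7, 17}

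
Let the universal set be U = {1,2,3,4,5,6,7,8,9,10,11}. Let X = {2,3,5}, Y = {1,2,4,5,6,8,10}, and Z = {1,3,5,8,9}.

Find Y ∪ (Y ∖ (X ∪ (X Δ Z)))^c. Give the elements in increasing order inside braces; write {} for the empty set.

X Δ Z = {1,2,8,9}
X ∪ (X Δ Z) = {1,2,3,5,8,9}
Y ∖ (X ∪ (X Δ Z)) = {4,6,10}
(Y ∖ (X ∪ (X Δ Z)))^c = {1,2,3,5,7,8,9,11}
Y ∪ (Y ∖ (X ∪ (X Δ Z)))^c = {1,2,3,4,5,6,7,8,9,10,11}

{1,2,3,4,5,6,7,8,9,10,11}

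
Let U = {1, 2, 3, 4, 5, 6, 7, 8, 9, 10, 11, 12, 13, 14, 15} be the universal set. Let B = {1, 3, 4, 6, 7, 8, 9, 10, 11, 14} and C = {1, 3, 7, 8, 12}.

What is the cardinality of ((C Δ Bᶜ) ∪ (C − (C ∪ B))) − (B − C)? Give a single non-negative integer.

8

Bᶜ = {2, 5, 12, 13, 15}
C Δ Bᶜ = {1, 2, 3, 5, 7, 8, 13, 15}
C ∪ B = {1, 3, 4, 6, 7, 8, 9, 10, 11, 12, 14}
C − (C ∪ B) = {}
(C Δ Bᶜ) ∪ (C − (C ∪ B)) = {1, 2, 3, 5, 7, 8, 13, 15}
B − C = {4, 6, 9, 10, 11, 14}
((C Δ Bᶜ) ∪ (C − (C ∪ B))) − (B − C) = {1, 2, 3, 5, 7, 8, 13, 15}
|((C Δ Bᶜ) ∪ (C − (C ∪ B))) − (B − C)| = 8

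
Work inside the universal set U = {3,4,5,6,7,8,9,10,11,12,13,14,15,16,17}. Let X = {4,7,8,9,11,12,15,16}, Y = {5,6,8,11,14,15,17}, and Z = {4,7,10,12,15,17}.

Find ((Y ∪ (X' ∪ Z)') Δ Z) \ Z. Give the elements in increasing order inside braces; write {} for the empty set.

X' = {3,5,6,10,13,14,17}
X' ∪ Z = {3,4,5,6,7,10,12,13,14,15,17}
(X' ∪ Z)' = {8,9,11,16}
Y ∪ (X' ∪ Z)' = {5,6,8,9,11,14,15,16,17}
(Y ∪ (X' ∪ Z)') Δ Z = {4,5,6,7,8,9,10,11,12,14,16}
((Y ∪ (X' ∪ Z)') Δ Z) \ Z = {5,6,8,9,11,14,16}

{5,6,8,9,11,14,16}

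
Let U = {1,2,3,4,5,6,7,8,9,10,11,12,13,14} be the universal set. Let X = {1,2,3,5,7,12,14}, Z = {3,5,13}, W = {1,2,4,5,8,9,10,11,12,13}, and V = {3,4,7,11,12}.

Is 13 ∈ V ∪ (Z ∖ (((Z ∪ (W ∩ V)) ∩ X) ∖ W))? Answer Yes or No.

Yes

13 ∈ W and 13 ∉ V, so 13 ∉ W ∩ V
13 ∈ Z and 13 ∉ (W ∩ V), so 13 ∈ Z ∪ (W ∩ V)
13 ∈ (Z ∪ (W ∩ V)) and 13 ∉ X, so 13 ∉ (Z ∪ (W ∩ V)) ∩ X
13 ∉ ((Z ∪ (W ∩ V)) ∩ X) and 13 ∈ W, so 13 ∉ ((Z ∪ (W ∩ V)) ∩ X) ∖ W
13 ∈ Z and 13 ∉ (((Z ∪ (W ∩ V)) ∩ X) ∖ W), so 13 ∈ Z ∖ (((Z ∪ (W ∩ V)) ∩ X) ∖ W)
13 ∉ V and 13 ∈ (Z ∖ (((Z ∪ (W ∩ V)) ∩ X) ∖ W)), so 13 ∈ V ∪ (Z ∖ (((Z ∪ (W ∩ V)) ∩ X) ∖ W))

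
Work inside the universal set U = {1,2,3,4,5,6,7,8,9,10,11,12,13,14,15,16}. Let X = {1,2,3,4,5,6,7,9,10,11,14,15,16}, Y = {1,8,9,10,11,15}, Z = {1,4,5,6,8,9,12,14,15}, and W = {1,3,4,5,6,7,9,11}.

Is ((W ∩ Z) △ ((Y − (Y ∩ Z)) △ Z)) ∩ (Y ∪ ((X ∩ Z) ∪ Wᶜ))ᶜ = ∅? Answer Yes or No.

Yes

W ∩ Z = {1,4,5,6,9}
Y ∩ Z = {1,8,9,15}
Y − (Y ∩ Z) = {10,11}
(Y − (Y ∩ Z)) △ Z = {1,4,5,6,8,9,10,11,12,14,15}
(W ∩ Z) △ ((Y − (Y ∩ Z)) △ Z) = {8,10,11,12,14,15}
X ∩ Z = {1,4,5,6,9,14,15}
Wᶜ = {2,8,10,12,13,14,15,16}
(X ∩ Z) ∪ Wᶜ = {1,2,4,5,6,8,9,10,12,13,14,15,16}
Y ∪ ((X ∩ Z) ∪ Wᶜ) = {1,2,4,5,6,8,9,10,11,12,13,14,15,16}
(Y ∪ ((X ∩ Z) ∪ Wᶜ))ᶜ = {3,7}
{8,10,11,12,14,15} and {3,7} share no elements.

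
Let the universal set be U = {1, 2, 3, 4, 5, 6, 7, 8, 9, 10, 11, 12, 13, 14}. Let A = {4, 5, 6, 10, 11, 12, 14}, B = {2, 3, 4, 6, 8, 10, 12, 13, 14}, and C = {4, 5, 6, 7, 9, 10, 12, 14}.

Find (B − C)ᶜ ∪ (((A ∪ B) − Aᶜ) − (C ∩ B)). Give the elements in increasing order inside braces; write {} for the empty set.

{1, 4, 5, 6, 7, 9, 10, 11, 12, 14}

B − C = {2, 3, 8, 13}
(B − C)ᶜ = {1, 4, 5, 6, 7, 9, 10, 11, 12, 14}
A ∪ B = {2, 3, 4, 5, 6, 8, 10, 11, 12, 13, 14}
Aᶜ = {1, 2, 3, 7, 8, 9, 13}
(A ∪ B) − Aᶜ = {4, 5, 6, 10, 11, 12, 14}
C ∩ B = {4, 6, 10, 12, 14}
((A ∪ B) − Aᶜ) − (C ∩ B) = {5, 11}
(B − C)ᶜ ∪ (((A ∪ B) − Aᶜ) − (C ∩ B)) = {1, 4, 5, 6, 7, 9, 10, 11, 12, 14}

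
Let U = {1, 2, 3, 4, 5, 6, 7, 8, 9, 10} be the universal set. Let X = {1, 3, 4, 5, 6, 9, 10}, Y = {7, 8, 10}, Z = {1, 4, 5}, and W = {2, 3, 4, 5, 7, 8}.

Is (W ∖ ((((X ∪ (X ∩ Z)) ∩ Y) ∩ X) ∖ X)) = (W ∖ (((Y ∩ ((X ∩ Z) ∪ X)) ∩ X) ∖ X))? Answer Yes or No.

Yes

X ∩ Z = {1, 4, 5}
X ∪ (X ∩ Z) = {1, 3, 4, 5, 6, 9, 10}
(X ∪ (X ∩ Z)) ∩ Y = {10}
((X ∪ (X ∩ Z)) ∩ Y) ∩ X = {10}
(((X ∪ (X ∩ Z)) ∩ Y) ∩ X) ∖ X = {}
W ∖ ((((X ∪ (X ∩ Z)) ∩ Y) ∩ X) ∖ X) = {2, 3, 4, 5, 7, 8}
(X ∩ Z) ∪ X = {1, 3, 4, 5, 6, 9, 10}
Y ∩ ((X ∩ Z) ∪ X) = {10}
(Y ∩ ((X ∩ Z) ∪ X)) ∩ X = {10}
((Y ∩ ((X ∩ Z) ∪ X)) ∩ X) ∖ X = {}
W ∖ (((Y ∩ ((X ∩ Z) ∪ X)) ∩ X) ∖ X) = {2, 3, 4, 5, 7, 8}
Both equal {2, 3, 4, 5, 7, 8}, so W ∖ ((((X ∪ (X ∩ Z)) ∩ Y) ∩ X) ∖ X) = W ∖ (((Y ∩ ((X ∩ Z) ∪ X)) ∩ X) ∖ X).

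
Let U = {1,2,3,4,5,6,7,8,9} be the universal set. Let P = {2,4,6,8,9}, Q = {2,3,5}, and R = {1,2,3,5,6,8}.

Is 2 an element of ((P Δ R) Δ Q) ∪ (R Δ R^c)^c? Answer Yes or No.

2 ∈ P and 2 ∈ R, so 2 ∉ P Δ R
2 ∉ (P Δ R) and 2 ∈ Q, so 2 ∈ (P Δ R) Δ Q
2 ∈ R, so 2 ∉ R^c
2 ∈ R and 2 ∉ R^c, so 2 ∈ R Δ R^c
2 ∉ (R Δ R^c)^c since 2 ∈ (R Δ R^c)
2 ∈ ((P Δ R) Δ Q) and 2 ∉ (R Δ R^c)^c, so 2 ∈ ((P Δ R) Δ Q) ∪ (R Δ R^c)^c

Yes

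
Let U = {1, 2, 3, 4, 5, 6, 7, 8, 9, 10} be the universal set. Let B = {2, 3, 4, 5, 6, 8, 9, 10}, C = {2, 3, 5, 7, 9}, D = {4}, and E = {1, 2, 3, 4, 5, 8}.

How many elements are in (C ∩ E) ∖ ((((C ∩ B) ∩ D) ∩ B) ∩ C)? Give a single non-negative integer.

C ∩ E = {2, 3, 5}
C ∩ B = {2, 3, 5, 9}
(C ∩ B) ∩ D = {}
((C ∩ B) ∩ D) ∩ B = {}
(((C ∩ B) ∩ D) ∩ B) ∩ C = {}
(C ∩ E) ∖ ((((C ∩ B) ∩ D) ∩ B) ∩ C) = {2, 3, 5}
|(C ∩ E) ∖ ((((C ∩ B) ∩ D) ∩ B) ∩ C)| = 3

3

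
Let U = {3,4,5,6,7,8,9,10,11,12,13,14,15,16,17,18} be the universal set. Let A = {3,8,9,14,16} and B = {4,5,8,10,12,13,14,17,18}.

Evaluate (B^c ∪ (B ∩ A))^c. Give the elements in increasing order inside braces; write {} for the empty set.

B^c = {3,6,7,9,11,15,16}
B ∩ A = {8,14}
B^c ∪ (B ∩ A) = {3,6,7,8,9,11,14,15,16}
(B^c ∪ (B ∩ A))^c = {4,5,10,12,13,17,18}

{4,5,10,12,13,17,18}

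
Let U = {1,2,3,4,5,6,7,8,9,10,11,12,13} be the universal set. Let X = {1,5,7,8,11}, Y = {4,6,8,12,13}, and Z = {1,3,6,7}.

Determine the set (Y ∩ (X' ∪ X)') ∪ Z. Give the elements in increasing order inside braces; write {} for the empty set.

X' = {2,3,4,6,9,10,12,13}
X' ∪ X = {1,2,3,4,5,6,7,8,9,10,11,12,13}
(X' ∪ X)' = {}
Y ∩ (X' ∪ X)' = {}
(Y ∩ (X' ∪ X)') ∪ Z = {1,3,6,7}

{1,3,6,7}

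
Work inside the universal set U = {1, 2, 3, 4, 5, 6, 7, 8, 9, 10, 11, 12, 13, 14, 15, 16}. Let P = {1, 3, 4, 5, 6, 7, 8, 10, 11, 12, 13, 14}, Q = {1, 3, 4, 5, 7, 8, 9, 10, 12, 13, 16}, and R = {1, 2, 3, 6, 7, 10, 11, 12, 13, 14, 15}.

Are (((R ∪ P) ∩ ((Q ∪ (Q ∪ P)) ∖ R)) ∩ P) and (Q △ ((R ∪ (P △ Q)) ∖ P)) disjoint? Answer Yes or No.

R ∪ P = {1, 2, 3, 4, 5, 6, 7, 8, 10, 11, 12, 13, 14, 15}
Q ∪ P = {1, 3, 4, 5, 6, 7, 8, 9, 10, 11, 12, 13, 14, 16}
Q ∪ (Q ∪ P) = {1, 3, 4, 5, 6, 7, 8, 9, 10, 11, 12, 13, 14, 16}
(Q ∪ (Q ∪ P)) ∖ R = {4, 5, 8, 9, 16}
(R ∪ P) ∩ ((Q ∪ (Q ∪ P)) ∖ R) = {4, 5, 8}
((R ∪ P) ∩ ((Q ∪ (Q ∪ P)) ∖ R)) ∩ P = {4, 5, 8}
P △ Q = {6, 9, 11, 14, 16}
R ∪ (P △ Q) = {1, 2, 3, 6, 7, 9, 10, 11, 12, 13, 14, 15, 16}
(R ∪ (P △ Q)) ∖ P = {2, 9, 15, 16}
Q △ ((R ∪ (P △ Q)) ∖ P) = {1, 2, 3, 4, 5, 7, 8, 10, 12, 13, 15}
4 lies in both, so they are not disjoint.

No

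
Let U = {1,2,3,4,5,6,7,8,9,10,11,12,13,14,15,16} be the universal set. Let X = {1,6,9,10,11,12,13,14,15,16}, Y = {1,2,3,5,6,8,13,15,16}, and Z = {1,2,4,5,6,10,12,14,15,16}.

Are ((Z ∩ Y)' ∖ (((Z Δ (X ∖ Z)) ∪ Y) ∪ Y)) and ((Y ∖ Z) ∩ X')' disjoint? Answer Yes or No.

No

Z ∩ Y = {1,2,5,6,15,16}
(Z ∩ Y)' = {3,4,7,8,9,10,11,12,13,14}
X ∖ Z = {9,11,13}
Z Δ (X ∖ Z) = {1,2,4,5,6,9,10,11,12,13,14,15,16}
(Z Δ (X ∖ Z)) ∪ Y = {1,2,3,4,5,6,8,9,10,11,12,13,14,15,16}
((Z Δ (X ∖ Z)) ∪ Y) ∪ Y = {1,2,3,4,5,6,8,9,10,11,12,13,14,15,16}
(Z ∩ Y)' ∖ (((Z Δ (X ∖ Z)) ∪ Y) ∪ Y) = {7}
Y ∖ Z = {3,8,13}
X' = {2,3,4,5,7,8}
(Y ∖ Z) ∩ X' = {3,8}
((Y ∖ Z) ∩ X')' = {1,2,4,5,6,7,9,10,11,12,13,14,15,16}
7 lies in both, so they are not disjoint.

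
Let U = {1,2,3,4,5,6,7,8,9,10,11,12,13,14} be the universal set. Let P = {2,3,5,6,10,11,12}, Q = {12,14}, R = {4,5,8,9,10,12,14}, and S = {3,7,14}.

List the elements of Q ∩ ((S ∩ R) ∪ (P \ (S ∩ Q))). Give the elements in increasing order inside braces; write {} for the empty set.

{12,14}

S ∩ R = {14}
S ∩ Q = {14}
P \ (S ∩ Q) = {2,3,5,6,10,11,12}
(S ∩ R) ∪ (P \ (S ∩ Q)) = {2,3,5,6,10,11,12,14}
Q ∩ ((S ∩ R) ∪ (P \ (S ∩ Q))) = {12,14}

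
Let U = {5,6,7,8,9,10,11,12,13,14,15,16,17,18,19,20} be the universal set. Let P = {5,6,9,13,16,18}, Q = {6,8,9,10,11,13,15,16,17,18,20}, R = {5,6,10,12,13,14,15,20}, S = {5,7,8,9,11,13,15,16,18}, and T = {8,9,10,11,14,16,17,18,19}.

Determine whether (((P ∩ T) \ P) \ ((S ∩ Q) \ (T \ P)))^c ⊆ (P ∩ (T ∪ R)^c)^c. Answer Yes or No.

P ∩ T = {9,16,18}
(P ∩ T) \ P = {}
S ∩ Q = {8,9,11,13,15,16,18}
T \ P = {8,10,11,14,17,19}
(S ∩ Q) \ (T \ P) = {9,13,15,16,18}
((P ∩ T) \ P) \ ((S ∩ Q) \ (T \ P)) = {}
(((P ∩ T) \ P) \ ((S ∩ Q) \ (T \ P)))^c = {5,6,7,8,9,10,11,12,13,14,15,16,17,18,19,20}
T ∪ R = {5,6,8,9,10,11,12,13,14,15,16,17,18,19,20}
(T ∪ R)^c = {7}
P ∩ (T ∪ R)^c = {}
(P ∩ (T ∪ R)^c)^c = {5,6,7,8,9,10,11,12,13,14,15,16,17,18,19,20}
Every element of {5,6,7,8,9,10,11,12,13,14,15,16,17,18,19,20} is in {5,6,7,8,9,10,11,12,13,14,15,16,17,18,19,20}, so (((P ∩ T) \ P) \ ((S ∩ Q) \ (T \ P)))^c ⊆ (P ∩ (T ∪ R)^c)^c.

Yes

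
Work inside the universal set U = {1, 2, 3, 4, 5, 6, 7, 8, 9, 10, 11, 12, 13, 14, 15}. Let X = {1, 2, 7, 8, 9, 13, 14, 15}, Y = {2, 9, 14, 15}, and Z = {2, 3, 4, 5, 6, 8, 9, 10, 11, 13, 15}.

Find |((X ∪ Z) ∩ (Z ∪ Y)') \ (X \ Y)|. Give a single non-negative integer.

X ∪ Z = {1, 2, 3, 4, 5, 6, 7, 8, 9, 10, 11, 13, 14, 15}
Z ∪ Y = {2, 3, 4, 5, 6, 8, 9, 10, 11, 13, 14, 15}
(Z ∪ Y)' = {1, 7, 12}
(X ∪ Z) ∩ (Z ∪ Y)' = {1, 7}
X \ Y = {1, 7, 8, 13}
((X ∪ Z) ∩ (Z ∪ Y)') \ (X \ Y) = {}
|((X ∪ Z) ∩ (Z ∪ Y)') \ (X \ Y)| = 0

0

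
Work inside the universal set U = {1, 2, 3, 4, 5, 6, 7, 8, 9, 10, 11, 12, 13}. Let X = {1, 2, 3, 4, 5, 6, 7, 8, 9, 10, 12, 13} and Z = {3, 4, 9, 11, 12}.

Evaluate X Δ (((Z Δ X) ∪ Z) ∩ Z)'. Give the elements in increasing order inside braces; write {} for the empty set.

{3, 4, 9, 12}

Z Δ X = {1, 2, 5, 6, 7, 8, 10, 11, 13}
(Z Δ X) ∪ Z = {1, 2, 3, 4, 5, 6, 7, 8, 9, 10, 11, 12, 13}
((Z Δ X) ∪ Z) ∩ Z = {3, 4, 9, 11, 12}
(((Z Δ X) ∪ Z) ∩ Z)' = {1, 2, 5, 6, 7, 8, 10, 13}
X Δ (((Z Δ X) ∪ Z) ∩ Z)' = {3, 4, 9, 12}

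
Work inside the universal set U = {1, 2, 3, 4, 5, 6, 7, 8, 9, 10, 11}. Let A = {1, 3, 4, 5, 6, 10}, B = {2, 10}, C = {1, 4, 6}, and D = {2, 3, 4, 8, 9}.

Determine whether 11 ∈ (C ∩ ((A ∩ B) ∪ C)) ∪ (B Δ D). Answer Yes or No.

11 ∉ A and 11 ∉ B, so 11 ∉ A ∩ B
11 ∉ (A ∩ B) and 11 ∉ C, so 11 ∉ (A ∩ B) ∪ C
11 ∉ C and 11 ∉ ((A ∩ B) ∪ C), so 11 ∉ C ∩ ((A ∩ B) ∪ C)
11 ∉ B and 11 ∉ D, so 11 ∉ B Δ D
11 ∉ (C ∩ ((A ∩ B) ∪ C)) and 11 ∉ (B Δ D), so 11 ∉ (C ∩ ((A ∩ B) ∪ C)) ∪ (B Δ D)

No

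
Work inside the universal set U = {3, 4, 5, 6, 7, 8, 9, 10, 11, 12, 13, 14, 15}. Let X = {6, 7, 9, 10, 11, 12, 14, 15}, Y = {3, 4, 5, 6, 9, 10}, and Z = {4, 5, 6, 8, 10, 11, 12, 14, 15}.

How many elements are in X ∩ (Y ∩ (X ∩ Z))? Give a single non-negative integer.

X ∩ Z = {6, 10, 11, 12, 14, 15}
Y ∩ (X ∩ Z) = {6, 10}
X ∩ (Y ∩ (X ∩ Z)) = {6, 10}
|X ∩ (Y ∩ (X ∩ Z))| = 2

2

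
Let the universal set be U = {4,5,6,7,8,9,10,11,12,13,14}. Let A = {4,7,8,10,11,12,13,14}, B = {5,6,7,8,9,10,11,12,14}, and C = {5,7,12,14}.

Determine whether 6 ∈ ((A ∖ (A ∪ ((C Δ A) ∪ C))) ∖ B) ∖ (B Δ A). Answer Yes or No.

6 ∉ C and 6 ∉ A, so 6 ∉ C Δ A
6 ∉ (C Δ A) and 6 ∉ C, so 6 ∉ (C Δ A) ∪ C
6 ∉ A and 6 ∉ ((C Δ A) ∪ C), so 6 ∉ A ∪ ((C Δ A) ∪ C)
6 ∉ A and 6 ∉ (A ∪ ((C Δ A) ∪ C)), so 6 ∉ A ∖ (A ∪ ((C Δ A) ∪ C))
6 ∉ (A ∖ (A ∪ ((C Δ A) ∪ C))) and 6 ∈ B, so 6 ∉ (A ∖ (A ∪ ((C Δ A) ∪ C))) ∖ B
6 ∈ B and 6 ∉ A, so 6 ∈ B Δ A
6 ∉ ((A ∖ (A ∪ ((C Δ A) ∪ C))) ∖ B) and 6 ∈ (B Δ A), so 6 ∉ ((A ∖ (A ∪ ((C Δ A) ∪ C))) ∖ B) ∖ (B Δ A)

No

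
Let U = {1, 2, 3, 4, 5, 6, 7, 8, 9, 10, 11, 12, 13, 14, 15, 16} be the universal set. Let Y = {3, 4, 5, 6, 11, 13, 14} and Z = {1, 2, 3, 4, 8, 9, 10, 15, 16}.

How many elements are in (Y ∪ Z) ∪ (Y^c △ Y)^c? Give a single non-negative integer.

Y ∪ Z = {1, 2, 3, 4, 5, 6, 8, 9, 10, 11, 13, 14, 15, 16}
Y^c = {1, 2, 7, 8, 9, 10, 12, 15, 16}
Y^c △ Y = {1, 2, 3, 4, 5, 6, 7, 8, 9, 10, 11, 12, 13, 14, 15, 16}
(Y^c △ Y)^c = {}
(Y ∪ Z) ∪ (Y^c △ Y)^c = {1, 2, 3, 4, 5, 6, 8, 9, 10, 11, 13, 14, 15, 16}
|(Y ∪ Z) ∪ (Y^c △ Y)^c| = 14

14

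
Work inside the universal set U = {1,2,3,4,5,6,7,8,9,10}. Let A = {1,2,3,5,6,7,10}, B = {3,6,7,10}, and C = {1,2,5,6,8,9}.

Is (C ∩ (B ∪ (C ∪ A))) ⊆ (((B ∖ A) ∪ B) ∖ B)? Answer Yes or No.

No

C ∪ A = {1,2,3,5,6,7,8,9,10}
B ∪ (C ∪ A) = {1,2,3,5,6,7,8,9,10}
C ∩ (B ∪ (C ∪ A)) = {1,2,5,6,8,9}
B ∖ A = {}
(B ∖ A) ∪ B = {3,6,7,10}
((B ∖ A) ∪ B) ∖ B = {}
1 ∈ C ∩ (B ∪ (C ∪ A)) but 1 ∉ ((B ∖ A) ∪ B) ∖ B, so the inclusion fails.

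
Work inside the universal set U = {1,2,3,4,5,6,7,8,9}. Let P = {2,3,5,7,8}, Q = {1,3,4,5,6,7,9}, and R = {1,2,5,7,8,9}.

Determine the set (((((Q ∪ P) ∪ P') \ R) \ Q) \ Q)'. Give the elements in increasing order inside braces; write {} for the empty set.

Q ∪ P = {1,2,3,4,5,6,7,8,9}
P' = {1,4,6,9}
(Q ∪ P) ∪ P' = {1,2,3,4,5,6,7,8,9}
((Q ∪ P) ∪ P') \ R = {3,4,6}
(((Q ∪ P) ∪ P') \ R) \ Q = {}
((((Q ∪ P) ∪ P') \ R) \ Q) \ Q = {}
(((((Q ∪ P) ∪ P') \ R) \ Q) \ Q)' = {1,2,3,4,5,6,7,8,9}

{1,2,3,4,5,6,7,8,9}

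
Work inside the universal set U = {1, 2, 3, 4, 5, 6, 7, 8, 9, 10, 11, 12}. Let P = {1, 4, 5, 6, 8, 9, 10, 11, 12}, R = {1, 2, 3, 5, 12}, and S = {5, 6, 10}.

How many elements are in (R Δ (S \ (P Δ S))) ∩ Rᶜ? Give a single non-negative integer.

2

P Δ S = {1, 4, 8, 9, 11, 12}
S \ (P Δ S) = {5, 6, 10}
R Δ (S \ (P Δ S)) = {1, 2, 3, 6, 10, 12}
Rᶜ = {4, 6, 7, 8, 9, 10, 11}
(R Δ (S \ (P Δ S))) ∩ Rᶜ = {6, 10}
|(R Δ (S \ (P Δ S))) ∩ Rᶜ| = 2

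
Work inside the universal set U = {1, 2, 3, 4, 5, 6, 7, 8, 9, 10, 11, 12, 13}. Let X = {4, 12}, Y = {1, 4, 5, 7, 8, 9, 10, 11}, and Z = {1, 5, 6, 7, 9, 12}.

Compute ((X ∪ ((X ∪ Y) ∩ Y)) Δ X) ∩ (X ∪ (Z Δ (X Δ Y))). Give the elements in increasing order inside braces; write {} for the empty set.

X ∪ Y = {1, 4, 5, 7, 8, 9, 10, 11, 12}
(X ∪ Y) ∩ Y = {1, 4, 5, 7, 8, 9, 10, 11}
X ∪ ((X ∪ Y) ∩ Y) = {1, 4, 5, 7, 8, 9, 10, 11, 12}
(X ∪ ((X ∪ Y) ∩ Y)) Δ X = {1, 5, 7, 8, 9, 10, 11}
X Δ Y = {1, 5, 7, 8, 9, 10, 11, 12}
Z Δ (X Δ Y) = {6, 8, 10, 11}
X ∪ (Z Δ (X Δ Y)) = {4, 6, 8, 10, 11, 12}
((X ∪ ((X ∪ Y) ∩ Y)) Δ X) ∩ (X ∪ (Z Δ (X Δ Y))) = {8, 10, 11}

{8, 10, 11}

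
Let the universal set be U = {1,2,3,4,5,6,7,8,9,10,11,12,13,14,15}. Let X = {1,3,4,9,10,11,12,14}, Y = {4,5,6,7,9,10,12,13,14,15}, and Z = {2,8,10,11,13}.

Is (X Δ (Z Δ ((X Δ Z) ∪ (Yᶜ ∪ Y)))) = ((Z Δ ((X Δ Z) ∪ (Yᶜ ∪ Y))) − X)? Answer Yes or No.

X Δ Z = {1,2,3,4,8,9,12,13,14}
Yᶜ = {1,2,3,8,11}
Yᶜ ∪ Y = {1,2,3,4,5,6,7,8,9,10,11,12,13,14,15}
(X Δ Z) ∪ (Yᶜ ∪ Y) = {1,2,3,4,5,6,7,8,9,10,11,12,13,14,15}
Z Δ ((X Δ Z) ∪ (Yᶜ ∪ Y)) = {1,3,4,5,6,7,9,12,14,15}
X Δ (Z Δ ((X Δ Z) ∪ (Yᶜ ∪ Y))) = {5,6,7,10,11,15}
(Z Δ ((X Δ Z) ∪ (Yᶜ ∪ Y))) − X = {5,6,7,15}
10 ∈ X Δ (Z Δ ((X Δ Z) ∪ (Yᶜ ∪ Y))) but 10 ∉ (Z Δ ((X Δ Z) ∪ (Yᶜ ∪ Y))) − X, so they differ.

No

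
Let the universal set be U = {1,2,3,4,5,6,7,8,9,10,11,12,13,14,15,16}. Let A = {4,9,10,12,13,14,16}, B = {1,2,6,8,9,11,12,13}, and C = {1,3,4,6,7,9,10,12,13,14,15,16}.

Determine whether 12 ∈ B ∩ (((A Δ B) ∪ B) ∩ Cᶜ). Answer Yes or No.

12 ∈ A and 12 ∈ B, so 12 ∉ A Δ B
12 ∉ (A Δ B) and 12 ∈ B, so 12 ∈ (A Δ B) ∪ B
12 ∈ C, so 12 ∉ Cᶜ
12 ∈ ((A Δ B) ∪ B) and 12 ∉ Cᶜ, so 12 ∉ ((A Δ B) ∪ B) ∩ Cᶜ
12 ∈ B and 12 ∉ (((A Δ B) ∪ B) ∩ Cᶜ), so 12 ∉ B ∩ (((A Δ B) ∪ B) ∩ Cᶜ)

No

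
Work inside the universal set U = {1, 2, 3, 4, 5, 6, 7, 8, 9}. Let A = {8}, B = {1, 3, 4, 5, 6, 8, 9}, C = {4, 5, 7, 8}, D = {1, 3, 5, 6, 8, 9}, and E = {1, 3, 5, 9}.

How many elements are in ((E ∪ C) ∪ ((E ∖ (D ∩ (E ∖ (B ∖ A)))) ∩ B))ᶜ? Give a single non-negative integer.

2

E ∪ C = {1, 3, 4, 5, 7, 8, 9}
B ∖ A = {1, 3, 4, 5, 6, 9}
E ∖ (B ∖ A) = {}
D ∩ (E ∖ (B ∖ A)) = {}
E ∖ (D ∩ (E ∖ (B ∖ A))) = {1, 3, 5, 9}
(E ∖ (D ∩ (E ∖ (B ∖ A)))) ∩ B = {1, 3, 5, 9}
(E ∪ C) ∪ ((E ∖ (D ∩ (E ∖ (B ∖ A)))) ∩ B) = {1, 3, 4, 5, 7, 8, 9}
((E ∪ C) ∪ ((E ∖ (D ∩ (E ∖ (B ∖ A)))) ∩ B))ᶜ = {2, 6}
|((E ∪ C) ∪ ((E ∖ (D ∩ (E ∖ (B ∖ A)))) ∩ B))ᶜ| = 2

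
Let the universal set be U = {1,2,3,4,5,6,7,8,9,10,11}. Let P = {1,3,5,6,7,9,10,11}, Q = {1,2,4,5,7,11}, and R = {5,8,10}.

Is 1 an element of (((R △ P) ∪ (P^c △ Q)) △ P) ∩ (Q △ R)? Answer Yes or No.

No

1 ∉ R and 1 ∈ P, so 1 ∈ R △ P
1 ∈ P, so 1 ∉ P^c
1 ∉ P^c and 1 ∈ Q, so 1 ∈ P^c △ Q
1 ∈ (R △ P) and 1 ∈ (P^c △ Q), so 1 ∈ (R △ P) ∪ (P^c △ Q)
1 ∈ ((R △ P) ∪ (P^c △ Q)) and 1 ∈ P, so 1 ∉ ((R △ P) ∪ (P^c △ Q)) △ P
1 ∈ Q and 1 ∉ R, so 1 ∈ Q △ R
1 ∉ (((R △ P) ∪ (P^c △ Q)) △ P) and 1 ∈ (Q △ R), so 1 ∉ (((R △ P) ∪ (P^c △ Q)) △ P) ∩ (Q △ R)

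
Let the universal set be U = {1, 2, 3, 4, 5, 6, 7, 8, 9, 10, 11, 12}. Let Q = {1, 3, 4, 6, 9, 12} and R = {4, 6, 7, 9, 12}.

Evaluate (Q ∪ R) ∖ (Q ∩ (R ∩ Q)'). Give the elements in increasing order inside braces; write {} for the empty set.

Q ∪ R = {1, 3, 4, 6, 7, 9, 12}
R ∩ Q = {4, 6, 9, 12}
(R ∩ Q)' = {1, 2, 3, 5, 7, 8, 10, 11}
Q ∩ (R ∩ Q)' = {1, 3}
(Q ∪ R) ∖ (Q ∩ (R ∩ Q)') = {4, 6, 7, 9, 12}

{4, 6, 7, 9, 12}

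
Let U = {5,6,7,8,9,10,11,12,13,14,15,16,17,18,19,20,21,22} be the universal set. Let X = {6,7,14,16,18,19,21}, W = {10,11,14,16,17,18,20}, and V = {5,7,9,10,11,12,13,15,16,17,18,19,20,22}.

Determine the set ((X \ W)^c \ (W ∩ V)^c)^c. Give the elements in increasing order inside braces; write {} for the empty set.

{5,6,7,8,9,12,13,14,15,19,21,22}

X \ W = {6,7,19,21}
(X \ W)^c = {5,8,9,10,11,12,13,14,15,16,17,18,20,22}
W ∩ V = {10,11,16,17,18,20}
(W ∩ V)^c = {5,6,7,8,9,12,13,14,15,19,21,22}
(X \ W)^c \ (W ∩ V)^c = {10,11,16,17,18,20}
((X \ W)^c \ (W ∩ V)^c)^c = {5,6,7,8,9,12,13,14,15,19,21,22}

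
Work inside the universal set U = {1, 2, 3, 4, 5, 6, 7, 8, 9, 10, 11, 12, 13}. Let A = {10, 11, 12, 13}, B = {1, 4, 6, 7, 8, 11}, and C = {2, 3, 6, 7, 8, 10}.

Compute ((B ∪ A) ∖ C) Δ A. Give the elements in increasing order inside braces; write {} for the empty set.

{1, 4, 10}

B ∪ A = {1, 4, 6, 7, 8, 10, 11, 12, 13}
(B ∪ A) ∖ C = {1, 4, 11, 12, 13}
((B ∪ A) ∖ C) Δ A = {1, 4, 10}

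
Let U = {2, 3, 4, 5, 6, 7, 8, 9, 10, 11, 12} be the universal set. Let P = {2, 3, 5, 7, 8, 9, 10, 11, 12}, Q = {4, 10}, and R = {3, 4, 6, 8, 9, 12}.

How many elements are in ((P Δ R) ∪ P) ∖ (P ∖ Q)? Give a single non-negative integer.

P Δ R = {2, 4, 5, 6, 7, 10, 11}
(P Δ R) ∪ P = {2, 3, 4, 5, 6, 7, 8, 9, 10, 11, 12}
P ∖ Q = {2, 3, 5, 7, 8, 9, 11, 12}
((P Δ R) ∪ P) ∖ (P ∖ Q) = {4, 6, 10}
|((P Δ R) ∪ P) ∖ (P ∖ Q)| = 3

3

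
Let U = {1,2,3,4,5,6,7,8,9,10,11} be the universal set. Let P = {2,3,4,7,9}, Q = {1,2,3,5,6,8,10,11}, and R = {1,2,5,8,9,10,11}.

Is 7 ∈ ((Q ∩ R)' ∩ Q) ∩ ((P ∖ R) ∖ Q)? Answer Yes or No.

No

7 ∉ Q and 7 ∉ R, so 7 ∉ Q ∩ R
7 ∈ (Q ∩ R)' since 7 ∉ (Q ∩ R)
7 ∈ (Q ∩ R)' and 7 ∉ Q, so 7 ∉ (Q ∩ R)' ∩ Q
7 ∈ P and 7 ∉ R, so 7 ∈ P ∖ R
7 ∈ (P ∖ R) and 7 ∉ Q, so 7 ∈ (P ∖ R) ∖ Q
7 ∉ ((Q ∩ R)' ∩ Q) and 7 ∈ ((P ∖ R) ∖ Q), so 7 ∉ ((Q ∩ R)' ∩ Q) ∩ ((P ∖ R) ∖ Q)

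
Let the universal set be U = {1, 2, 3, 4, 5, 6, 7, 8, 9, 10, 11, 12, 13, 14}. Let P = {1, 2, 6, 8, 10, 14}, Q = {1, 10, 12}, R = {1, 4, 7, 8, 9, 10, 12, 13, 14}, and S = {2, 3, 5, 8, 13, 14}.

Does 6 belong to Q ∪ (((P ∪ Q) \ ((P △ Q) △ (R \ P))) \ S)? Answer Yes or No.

No

6 ∈ P and 6 ∉ Q, so 6 ∈ P ∪ Q
6 ∈ P and 6 ∉ Q, so 6 ∈ P △ Q
6 ∉ R and 6 ∈ P, so 6 ∉ R \ P
6 ∈ (P △ Q) and 6 ∉ (R \ P), so 6 ∈ (P △ Q) △ (R \ P)
6 ∈ (P ∪ Q) and 6 ∈ ((P △ Q) △ (R \ P)), so 6 ∉ (P ∪ Q) \ ((P △ Q) △ (R \ P))
6 ∉ ((P ∪ Q) \ ((P △ Q) △ (R \ P))) and 6 ∉ S, so 6 ∉ ((P ∪ Q) \ ((P △ Q) △ (R \ P))) \ S
6 ∉ Q and 6 ∉ (((P ∪ Q) \ ((P △ Q) △ (R \ P))) \ S), so 6 ∉ Q ∪ (((P ∪ Q) \ ((P △ Q) △ (R \ P))) \ S)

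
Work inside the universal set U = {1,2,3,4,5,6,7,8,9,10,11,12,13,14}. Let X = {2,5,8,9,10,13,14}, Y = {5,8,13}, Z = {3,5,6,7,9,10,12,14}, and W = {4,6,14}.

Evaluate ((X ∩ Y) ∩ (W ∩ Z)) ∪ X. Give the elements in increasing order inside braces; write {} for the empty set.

{2,5,8,9,10,13,14}

X ∩ Y = {5,8,13}
W ∩ Z = {6,14}
(X ∩ Y) ∩ (W ∩ Z) = {}
((X ∩ Y) ∩ (W ∩ Z)) ∪ X = {2,5,8,9,10,13,14}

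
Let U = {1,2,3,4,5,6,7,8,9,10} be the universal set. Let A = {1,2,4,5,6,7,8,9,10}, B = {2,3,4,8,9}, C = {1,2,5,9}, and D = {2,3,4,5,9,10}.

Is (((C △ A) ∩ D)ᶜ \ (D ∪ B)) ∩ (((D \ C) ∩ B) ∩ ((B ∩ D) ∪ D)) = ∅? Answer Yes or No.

C △ A = {4,6,7,8,10}
(C △ A) ∩ D = {4,10}
((C △ A) ∩ D)ᶜ = {1,2,3,5,6,7,8,9}
D ∪ B = {2,3,4,5,8,9,10}
((C △ A) ∩ D)ᶜ \ (D ∪ B) = {1,6,7}
D \ C = {3,4,10}
(D \ C) ∩ B = {3,4}
B ∩ D = {2,3,4,9}
(B ∩ D) ∪ D = {2,3,4,5,9,10}
((D \ C) ∩ B) ∩ ((B ∩ D) ∪ D) = {3,4}
{1,6,7} and {3,4} share no elements.

Yes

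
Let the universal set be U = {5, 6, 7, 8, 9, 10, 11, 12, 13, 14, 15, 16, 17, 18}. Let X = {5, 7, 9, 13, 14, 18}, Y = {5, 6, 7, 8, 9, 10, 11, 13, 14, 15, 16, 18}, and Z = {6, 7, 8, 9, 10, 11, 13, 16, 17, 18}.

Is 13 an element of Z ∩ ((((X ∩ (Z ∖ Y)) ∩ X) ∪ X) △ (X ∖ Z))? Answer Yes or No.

13 ∈ Z and 13 ∈ Y, so 13 ∉ Z ∖ Y
13 ∈ X and 13 ∉ (Z ∖ Y), so 13 ∉ X ∩ (Z ∖ Y)
13 ∉ (X ∩ (Z ∖ Y)) and 13 ∈ X, so 13 ∉ (X ∩ (Z ∖ Y)) ∩ X
13 ∉ ((X ∩ (Z ∖ Y)) ∩ X) and 13 ∈ X, so 13 ∈ ((X ∩ (Z ∖ Y)) ∩ X) ∪ X
13 ∈ X and 13 ∈ Z, so 13 ∉ X ∖ Z
13 ∈ (((X ∩ (Z ∖ Y)) ∩ X) ∪ X) and 13 ∉ (X ∖ Z), so 13 ∈ (((X ∩ (Z ∖ Y)) ∩ X) ∪ X) △ (X ∖ Z)
13 ∈ Z and 13 ∈ ((((X ∩ (Z ∖ Y)) ∩ X) ∪ X) △ (X ∖ Z)), so 13 ∈ Z ∩ ((((X ∩ (Z ∖ Y)) ∩ X) ∪ X) △ (X ∖ Z))

Yes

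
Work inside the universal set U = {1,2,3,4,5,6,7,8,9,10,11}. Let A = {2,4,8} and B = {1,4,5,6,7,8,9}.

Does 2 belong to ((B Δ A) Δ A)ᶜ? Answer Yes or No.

Yes

2 ∉ B and 2 ∈ A, so 2 ∈ B Δ A
2 ∈ (B Δ A) and 2 ∈ A, so 2 ∉ (B Δ A) Δ A
2 ∈ ((B Δ A) Δ A)ᶜ since 2 ∉ ((B Δ A) Δ A)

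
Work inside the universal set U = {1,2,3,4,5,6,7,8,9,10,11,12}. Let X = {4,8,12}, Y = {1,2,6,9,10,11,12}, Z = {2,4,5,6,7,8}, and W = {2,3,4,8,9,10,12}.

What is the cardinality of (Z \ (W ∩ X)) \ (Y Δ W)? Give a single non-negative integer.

W ∩ X = {4,8,12}
Z \ (W ∩ X) = {2,5,6,7}
Y Δ W = {1,3,4,6,8,11}
(Z \ (W ∩ X)) \ (Y Δ W) = {2,5,7}
|(Z \ (W ∩ X)) \ (Y Δ W)| = 3

3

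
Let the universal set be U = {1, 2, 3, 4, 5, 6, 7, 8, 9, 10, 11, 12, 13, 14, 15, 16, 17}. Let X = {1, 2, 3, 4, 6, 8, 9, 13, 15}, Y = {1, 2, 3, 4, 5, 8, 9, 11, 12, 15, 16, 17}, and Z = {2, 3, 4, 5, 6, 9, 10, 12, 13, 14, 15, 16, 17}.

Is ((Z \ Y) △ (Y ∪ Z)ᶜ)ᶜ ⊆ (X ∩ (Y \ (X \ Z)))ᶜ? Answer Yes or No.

Z \ Y = {6, 10, 13, 14}
Y ∪ Z = {1, 2, 3, 4, 5, 6, 8, 9, 10, 11, 12, 13, 14, 15, 16, 17}
(Y ∪ Z)ᶜ = {7}
(Z \ Y) △ (Y ∪ Z)ᶜ = {6, 7, 10, 13, 14}
((Z \ Y) △ (Y ∪ Z)ᶜ)ᶜ = {1, 2, 3, 4, 5, 8, 9, 11, 12, 15, 16, 17}
X \ Z = {1, 8}
Y \ (X \ Z) = {2, 3, 4, 5, 9, 11, 12, 15, 16, 17}
X ∩ (Y \ (X \ Z)) = {2, 3, 4, 9, 15}
(X ∩ (Y \ (X \ Z)))ᶜ = {1, 5, 6, 7, 8, 10, 11, 12, 13, 14, 16, 17}
2 ∈ ((Z \ Y) △ (Y ∪ Z)ᶜ)ᶜ but 2 ∉ (X ∩ (Y \ (X \ Z)))ᶜ, so the inclusion fails.

No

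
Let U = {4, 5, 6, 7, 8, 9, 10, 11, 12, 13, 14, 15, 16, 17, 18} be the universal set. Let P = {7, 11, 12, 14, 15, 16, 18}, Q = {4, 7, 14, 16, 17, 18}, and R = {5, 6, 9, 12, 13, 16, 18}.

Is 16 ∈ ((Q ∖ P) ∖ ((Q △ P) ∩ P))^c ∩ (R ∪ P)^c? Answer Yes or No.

No

16 ∈ Q and 16 ∈ P, so 16 ∉ Q ∖ P
16 ∈ Q and 16 ∈ P, so 16 ∉ Q △ P
16 ∉ (Q △ P) and 16 ∈ P, so 16 ∉ (Q △ P) ∩ P
16 ∉ (Q ∖ P) and 16 ∉ ((Q △ P) ∩ P), so 16 ∉ (Q ∖ P) ∖ ((Q △ P) ∩ P)
16 ∈ ((Q ∖ P) ∖ ((Q △ P) ∩ P))^c since 16 ∉ ((Q ∖ P) ∖ ((Q △ P) ∩ P))
16 ∈ R and 16 ∈ P, so 16 ∈ R ∪ P
16 ∉ (R ∪ P)^c since 16 ∈ (R ∪ P)
16 ∈ ((Q ∖ P) ∖ ((Q △ P) ∩ P))^c and 16 ∉ (R ∪ P)^c, so 16 ∉ ((Q ∖ P) ∖ ((Q △ P) ∩ P))^c ∩ (R ∪ P)^c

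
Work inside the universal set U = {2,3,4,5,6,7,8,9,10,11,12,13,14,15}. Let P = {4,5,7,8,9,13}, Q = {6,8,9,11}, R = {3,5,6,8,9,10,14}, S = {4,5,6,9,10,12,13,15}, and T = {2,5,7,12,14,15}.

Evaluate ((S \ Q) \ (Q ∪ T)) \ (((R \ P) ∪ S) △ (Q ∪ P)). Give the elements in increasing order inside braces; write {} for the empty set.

S \ Q = {4,5,10,12,13,15}
Q ∪ T = {2,5,6,7,8,9,11,12,14,15}
(S \ Q) \ (Q ∪ T) = {4,10,13}
R \ P = {3,6,10,14}
(R \ P) ∪ S = {3,4,5,6,9,10,12,13,14,15}
Q ∪ P = {4,5,6,7,8,9,11,13}
((R \ P) ∪ S) △ (Q ∪ P) = {3,7,8,10,11,12,14,15}
((S \ Q) \ (Q ∪ T)) \ (((R \ P) ∪ S) △ (Q ∪ P)) = {4,13}

{4,13}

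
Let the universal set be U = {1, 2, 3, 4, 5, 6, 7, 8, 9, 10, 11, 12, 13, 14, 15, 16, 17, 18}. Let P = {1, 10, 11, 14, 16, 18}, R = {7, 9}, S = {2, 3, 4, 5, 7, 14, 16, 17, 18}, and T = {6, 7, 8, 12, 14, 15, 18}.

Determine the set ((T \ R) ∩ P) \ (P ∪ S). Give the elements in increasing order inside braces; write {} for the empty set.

T \ R = {6, 8, 12, 14, 15, 18}
(T \ R) ∩ P = {14, 18}
P ∪ S = {1, 2, 3, 4, 5, 7, 10, 11, 14, 16, 17, 18}
((T \ R) ∩ P) \ (P ∪ S) = {}

{}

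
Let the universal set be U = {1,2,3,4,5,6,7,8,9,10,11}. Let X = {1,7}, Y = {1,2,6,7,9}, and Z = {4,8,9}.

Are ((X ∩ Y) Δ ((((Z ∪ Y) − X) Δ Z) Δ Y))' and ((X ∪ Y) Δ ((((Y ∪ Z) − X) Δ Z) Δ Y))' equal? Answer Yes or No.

No

X ∩ Y = {1,7}
Z ∪ Y = {1,2,4,6,7,8,9}
(Z ∪ Y) − X = {2,4,6,8,9}
((Z ∪ Y) − X) Δ Z = {2,6}
(((Z ∪ Y) − X) Δ Z) Δ Y = {1,7,9}
(X ∩ Y) Δ ((((Z ∪ Y) − X) Δ Z) Δ Y) = {9}
((X ∩ Y) Δ ((((Z ∪ Y) − X) Δ Z) Δ Y))' = {1,2,3,4,5,6,7,8,10,11}
X ∪ Y = {1,2,6,7,9}
Y ∪ Z = {1,2,4,6,7,8,9}
(Y ∪ Z) − X = {2,4,6,8,9}
((Y ∪ Z) − X) Δ Z = {2,6}
(((Y ∪ Z) − X) Δ Z) Δ Y = {1,7,9}
(X ∪ Y) Δ ((((Y ∪ Z) − X) Δ Z) Δ Y) = {2,6}
((X ∪ Y) Δ ((((Y ∪ Z) − X) Δ Z) Δ Y))' = {1,3,4,5,7,8,9,10,11}
2 ∈ ((X ∩ Y) Δ ((((Z ∪ Y) − X) Δ Z) Δ Y))' but 2 ∉ ((X ∪ Y) Δ ((((Y ∪ Z) − X) Δ Z) Δ Y))', so they differ.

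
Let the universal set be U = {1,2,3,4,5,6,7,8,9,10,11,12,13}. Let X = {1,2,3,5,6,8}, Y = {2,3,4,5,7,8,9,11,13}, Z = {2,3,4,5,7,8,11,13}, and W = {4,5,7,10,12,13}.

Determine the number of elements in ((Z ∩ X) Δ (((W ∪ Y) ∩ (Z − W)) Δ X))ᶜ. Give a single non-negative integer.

7

Z ∩ X = {2,3,5,8}
W ∪ Y = {2,3,4,5,7,8,9,10,11,12,13}
Z − W = {2,3,8,11}
(W ∪ Y) ∩ (Z − W) = {2,3,8,11}
((W ∪ Y) ∩ (Z − W)) Δ X = {1,5,6,11}
(Z ∩ X) Δ (((W ∪ Y) ∩ (Z − W)) Δ X) = {1,2,3,6,8,11}
((Z ∩ X) Δ (((W ∪ Y) ∩ (Z − W)) Δ X))ᶜ = {4,5,7,9,10,12,13}
|((Z ∩ X) Δ (((W ∪ Y) ∩ (Z − W)) Δ X))ᶜ| = 7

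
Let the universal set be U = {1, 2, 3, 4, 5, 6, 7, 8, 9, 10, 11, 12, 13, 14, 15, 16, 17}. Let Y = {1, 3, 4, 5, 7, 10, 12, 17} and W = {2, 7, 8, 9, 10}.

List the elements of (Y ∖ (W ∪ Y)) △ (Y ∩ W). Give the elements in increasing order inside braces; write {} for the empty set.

{7, 10}

W ∪ Y = {1, 2, 3, 4, 5, 7, 8, 9, 10, 12, 17}
Y ∖ (W ∪ Y) = {}
Y ∩ W = {7, 10}
(Y ∖ (W ∪ Y)) △ (Y ∩ W) = {7, 10}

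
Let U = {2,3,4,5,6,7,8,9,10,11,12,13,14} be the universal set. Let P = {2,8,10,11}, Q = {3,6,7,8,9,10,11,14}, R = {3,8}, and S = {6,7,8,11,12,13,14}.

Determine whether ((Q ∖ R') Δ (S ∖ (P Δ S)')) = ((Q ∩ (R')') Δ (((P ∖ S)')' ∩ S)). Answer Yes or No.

R' = {2,4,5,6,7,9,10,11,12,13,14}
Q ∖ R' = {3,8}
P Δ S = {2,6,7,10,12,13,14}
(P Δ S)' = {3,4,5,8,9,11}
S ∖ (P Δ S)' = {6,7,12,13,14}
(Q ∖ R') Δ (S ∖ (P Δ S)') = {3,6,7,8,12,13,14}
(R')' = {3,8}
Q ∩ (R')' = {3,8}
P ∖ S = {2,10}
(P ∖ S)' = {3,4,5,6,7,8,9,11,12,13,14}
((P ∖ S)')' = {2,10}
((P ∖ S)')' ∩ S = {}
(Q ∩ (R')') Δ (((P ∖ S)')' ∩ S) = {3,8}
6 ∈ (Q ∖ R') Δ (S ∖ (P Δ S)') but 6 ∉ (Q ∩ (R')') Δ (((P ∖ S)')' ∩ S), so they differ.

No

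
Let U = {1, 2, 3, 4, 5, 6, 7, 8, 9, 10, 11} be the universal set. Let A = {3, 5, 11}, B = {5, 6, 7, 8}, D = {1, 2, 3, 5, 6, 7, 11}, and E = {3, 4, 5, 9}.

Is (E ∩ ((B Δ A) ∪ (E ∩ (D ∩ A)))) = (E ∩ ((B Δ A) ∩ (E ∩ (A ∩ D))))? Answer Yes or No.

No

B Δ A = {3, 6, 7, 8, 11}
D ∩ A = {3, 5, 11}
E ∩ (D ∩ A) = {3, 5}
(B Δ A) ∪ (E ∩ (D ∩ A)) = {3, 5, 6, 7, 8, 11}
E ∩ ((B Δ A) ∪ (E ∩ (D ∩ A))) = {3, 5}
A ∩ D = {3, 5, 11}
E ∩ (A ∩ D) = {3, 5}
(B Δ A) ∩ (E ∩ (A ∩ D)) = {3}
E ∩ ((B Δ A) ∩ (E ∩ (A ∩ D))) = {3}
5 ∈ E ∩ ((B Δ A) ∪ (E ∩ (D ∩ A))) but 5 ∉ E ∩ ((B Δ A) ∩ (E ∩ (A ∩ D))), so they differ.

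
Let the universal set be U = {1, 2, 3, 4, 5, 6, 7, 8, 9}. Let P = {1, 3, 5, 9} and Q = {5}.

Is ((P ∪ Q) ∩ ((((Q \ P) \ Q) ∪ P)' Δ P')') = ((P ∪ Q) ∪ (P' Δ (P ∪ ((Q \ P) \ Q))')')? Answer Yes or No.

No

P ∪ Q = {1, 3, 5, 9}
Q \ P = {}
(Q \ P) \ Q = {}
((Q \ P) \ Q) ∪ P = {1, 3, 5, 9}
(((Q \ P) \ Q) ∪ P)' = {2, 4, 6, 7, 8}
P' = {2, 4, 6, 7, 8}
(((Q \ P) \ Q) ∪ P)' Δ P' = {}
((((Q \ P) \ Q) ∪ P)' Δ P')' = {1, 2, 3, 4, 5, 6, 7, 8, 9}
(P ∪ Q) ∩ ((((Q \ P) \ Q) ∪ P)' Δ P')' = {1, 3, 5, 9}
P ∪ ((Q \ P) \ Q) = {1, 3, 5, 9}
(P ∪ ((Q \ P) \ Q))' = {2, 4, 6, 7, 8}
P' Δ (P ∪ ((Q \ P) \ Q))' = {}
(P' Δ (P ∪ ((Q \ P) \ Q))')' = {1, 2, 3, 4, 5, 6, 7, 8, 9}
(P ∪ Q) ∪ (P' Δ (P ∪ ((Q \ P) \ Q))')' = {1, 2, 3, 4, 5, 6, 7, 8, 9}
2 ∈ (P ∪ Q) ∪ (P' Δ (P ∪ ((Q \ P) \ Q))')' but 2 ∉ (P ∪ Q) ∩ ((((Q \ P) \ Q) ∪ P)' Δ P')', so they differ.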